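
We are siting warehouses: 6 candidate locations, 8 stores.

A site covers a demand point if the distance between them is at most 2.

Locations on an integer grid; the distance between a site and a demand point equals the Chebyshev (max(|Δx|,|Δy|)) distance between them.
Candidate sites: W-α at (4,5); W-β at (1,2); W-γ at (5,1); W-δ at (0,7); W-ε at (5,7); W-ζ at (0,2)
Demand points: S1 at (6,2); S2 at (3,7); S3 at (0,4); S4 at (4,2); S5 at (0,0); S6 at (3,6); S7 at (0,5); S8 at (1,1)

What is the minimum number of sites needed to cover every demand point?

4

Coverage sets (demand points within 2 of each site):
  W-α: {S2, S6}
  W-β: {S3, S5, S8}
  W-γ: {S1, S4}
  W-δ: {S7}
  W-ε: {S2, S6}
  W-ζ: {S3, S5, S8}
No 3 sites suffice: every size-3 union leaves at least one demand point uncovered.
But {W-α, W-β, W-γ, W-δ} covers everything, so the minimum is 4.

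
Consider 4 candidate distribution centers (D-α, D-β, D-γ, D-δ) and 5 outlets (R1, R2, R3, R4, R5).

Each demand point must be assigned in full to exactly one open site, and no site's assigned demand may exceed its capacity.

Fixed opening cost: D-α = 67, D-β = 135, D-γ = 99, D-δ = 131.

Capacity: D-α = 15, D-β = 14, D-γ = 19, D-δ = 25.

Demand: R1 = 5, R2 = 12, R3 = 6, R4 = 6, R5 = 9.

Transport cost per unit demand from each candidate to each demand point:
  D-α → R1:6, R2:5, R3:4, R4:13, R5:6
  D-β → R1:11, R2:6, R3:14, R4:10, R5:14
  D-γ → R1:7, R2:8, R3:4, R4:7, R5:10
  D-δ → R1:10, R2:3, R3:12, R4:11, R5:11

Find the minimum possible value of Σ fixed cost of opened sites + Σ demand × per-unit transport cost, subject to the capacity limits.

428

Open {D-α, D-δ}; cheapest assignment that respects the capacities:
  D-α (cap 15, load 15): R3, R5 — cost 6×4 + 9×6 = 78
  D-δ (cap 25, load 23): R1, R2, R4 — cost 5×10 + 12×3 + 6×11 = 152
  Shipping 230, fixed 198 → total 428.
  Any other capacity-feasible assignment to {D-α, D-δ} ships for at least 230.
Compare {D-γ, D-δ}: its best feasible assignment gives total 466.
Compare {D-α, D-γ, D-δ}: its best feasible assignment gives total 483.
Every other set of open sites that can feasibly serve all demand totals ≥ 466 even under its best assignment. Minimum: 428.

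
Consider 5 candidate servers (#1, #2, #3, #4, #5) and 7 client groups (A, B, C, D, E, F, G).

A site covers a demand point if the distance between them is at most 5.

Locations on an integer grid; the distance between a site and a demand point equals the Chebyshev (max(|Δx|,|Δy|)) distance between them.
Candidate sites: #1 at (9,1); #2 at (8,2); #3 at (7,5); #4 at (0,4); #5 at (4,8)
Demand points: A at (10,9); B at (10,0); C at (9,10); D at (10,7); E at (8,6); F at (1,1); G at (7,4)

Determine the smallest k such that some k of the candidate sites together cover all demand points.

Coverage sets (demand points within 5 of each site):
  #1: {B, E, G}
  #2: {B, D, E, G}
  #3: {A, B, C, D, E, G}
  #4: {F}
  #5: {C, E, G}
No single site covers all 7 demand points.
But {#3, #4} covers everything, so the minimum is 2.

2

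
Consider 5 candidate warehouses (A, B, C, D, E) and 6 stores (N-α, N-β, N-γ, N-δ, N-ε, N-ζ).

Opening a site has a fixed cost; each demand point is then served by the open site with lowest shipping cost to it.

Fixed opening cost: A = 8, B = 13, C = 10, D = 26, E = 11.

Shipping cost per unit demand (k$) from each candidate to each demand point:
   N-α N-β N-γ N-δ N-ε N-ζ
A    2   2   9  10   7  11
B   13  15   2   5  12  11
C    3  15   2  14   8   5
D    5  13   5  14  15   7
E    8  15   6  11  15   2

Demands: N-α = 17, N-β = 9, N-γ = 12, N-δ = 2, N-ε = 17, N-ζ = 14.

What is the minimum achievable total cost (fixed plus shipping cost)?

265

Open {A, B, E}: assign each demand point to its cheapest open site.
  N-α→A 17×2=34, N-β→A 9×2=18, N-γ→B 12×2=24, N-δ→B 2×5=10, N-ε→A 17×7=119, N-ζ→E 14×2=28
  shipping cost 233, fixed 32 → total 265.
Compare {A, C, E}: shipping cost 243 + fixed 29 = 272.
Compare {A, B, C, E}: shipping cost 233 + fixed 42 = 275.
Compare {A, B, D, E}: shipping cost 233 + fixed 58 = 291.
All other subsets cost ≥ 272. Minimum total cost: 265.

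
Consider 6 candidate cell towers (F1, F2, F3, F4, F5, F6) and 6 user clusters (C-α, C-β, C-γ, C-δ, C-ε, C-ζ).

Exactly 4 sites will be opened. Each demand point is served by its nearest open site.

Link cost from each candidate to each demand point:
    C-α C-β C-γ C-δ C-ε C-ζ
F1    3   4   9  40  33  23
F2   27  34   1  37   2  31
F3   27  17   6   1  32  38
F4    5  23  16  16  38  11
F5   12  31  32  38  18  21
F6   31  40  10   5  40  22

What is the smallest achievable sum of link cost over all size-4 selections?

22

Open {F1, F2, F3, F4}.
  C-α→F1 3, C-β→F1 4, C-γ→F2 1, C-δ→F3 1, C-ε→F2 2, C-ζ→F4 11  ⇒ total 22.
Compare {F1, F2, F4, F6}: total 26.
Compare {F1, F2, F3, F5}: total 32.
No size-4 selection does better; minimum is 22.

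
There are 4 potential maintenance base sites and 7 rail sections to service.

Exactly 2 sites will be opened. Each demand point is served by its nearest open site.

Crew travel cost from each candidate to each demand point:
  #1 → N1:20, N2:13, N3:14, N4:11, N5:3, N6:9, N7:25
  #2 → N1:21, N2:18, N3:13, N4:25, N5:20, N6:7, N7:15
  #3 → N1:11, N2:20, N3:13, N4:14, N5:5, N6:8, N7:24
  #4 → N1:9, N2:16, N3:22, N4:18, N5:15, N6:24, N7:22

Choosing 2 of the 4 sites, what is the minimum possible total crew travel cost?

Open {#1, #4}.
  N1→#4 9, N2→#1 13, N3→#1 14, N4→#1 11, N5→#1 3, N6→#1 9, N7→#4 22  ⇒ total 81.
Compare {#1, #2}: total 82.
Compare {#1, #3}: total 83.
No size-2 selection does better; minimum is 81.

81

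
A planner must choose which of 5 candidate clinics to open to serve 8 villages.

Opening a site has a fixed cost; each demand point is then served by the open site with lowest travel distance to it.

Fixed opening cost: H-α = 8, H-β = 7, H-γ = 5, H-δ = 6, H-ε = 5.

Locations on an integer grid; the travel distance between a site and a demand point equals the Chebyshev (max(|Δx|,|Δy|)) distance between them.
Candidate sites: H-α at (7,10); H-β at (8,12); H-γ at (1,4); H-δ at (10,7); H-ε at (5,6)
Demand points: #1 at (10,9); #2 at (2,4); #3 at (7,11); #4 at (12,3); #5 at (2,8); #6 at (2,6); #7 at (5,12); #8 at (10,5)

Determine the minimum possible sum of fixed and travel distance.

Open {H-γ, H-δ}: assign each demand point to its cheapest open site.
  #1→H-δ 2, #2→H-γ 1, #3→H-δ 4, #4→H-δ 4, #5→H-γ 4, #6→H-γ 2, #7→H-δ 5, #8→H-δ 2
  travel distance 24, fixed 11 → total 35.
Compare {H-δ, H-ε}: travel distance 26 + fixed 11 = 37.
Compare {H-α, H-γ, H-δ}: travel distance 18 + fixed 19 = 37.
Compare {H-β, H-γ, H-δ}: travel distance 19 + fixed 18 = 37.
All other subsets cost ≥ 37. Minimum total cost: 35.

35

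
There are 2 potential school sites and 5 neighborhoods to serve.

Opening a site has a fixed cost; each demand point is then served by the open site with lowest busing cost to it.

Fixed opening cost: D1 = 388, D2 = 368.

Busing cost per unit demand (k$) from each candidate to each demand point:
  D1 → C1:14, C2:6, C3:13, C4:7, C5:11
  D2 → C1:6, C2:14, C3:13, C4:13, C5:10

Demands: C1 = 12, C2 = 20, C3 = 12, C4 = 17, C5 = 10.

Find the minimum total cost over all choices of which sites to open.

1061

Open {D1}: assign each demand point to its cheapest open site.
  C1→D1 12×14=168, C2→D1 20×6=120, C3→D1 12×13=156, C4→D1 17×7=119, C5→D1 10×11=110
  busing cost 673, fixed 388 → total 1061.
Compare {D2}: busing cost 829 + fixed 368 = 1197.
Compare {D1, D2}: busing cost 567 + fixed 756 = 1323.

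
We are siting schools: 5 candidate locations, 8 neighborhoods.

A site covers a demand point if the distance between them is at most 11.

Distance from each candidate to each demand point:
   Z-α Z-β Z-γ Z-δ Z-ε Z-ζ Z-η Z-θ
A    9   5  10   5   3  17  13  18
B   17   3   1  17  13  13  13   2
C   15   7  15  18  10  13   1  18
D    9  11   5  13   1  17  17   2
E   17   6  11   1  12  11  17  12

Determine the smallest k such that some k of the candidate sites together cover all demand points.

Coverage sets (demand points within 11 of each site):
  A: {Z-α, Z-β, Z-γ, Z-δ, Z-ε}
  B: {Z-β, Z-γ, Z-θ}
  C: {Z-β, Z-ε, Z-η}
  D: {Z-α, Z-β, Z-γ, Z-ε, Z-θ}
  E: {Z-β, Z-γ, Z-δ, Z-ζ}
No 2 sites suffice: every size-2 union leaves at least one demand point uncovered.
But {C, D, E} covers everything, so the minimum is 3.

3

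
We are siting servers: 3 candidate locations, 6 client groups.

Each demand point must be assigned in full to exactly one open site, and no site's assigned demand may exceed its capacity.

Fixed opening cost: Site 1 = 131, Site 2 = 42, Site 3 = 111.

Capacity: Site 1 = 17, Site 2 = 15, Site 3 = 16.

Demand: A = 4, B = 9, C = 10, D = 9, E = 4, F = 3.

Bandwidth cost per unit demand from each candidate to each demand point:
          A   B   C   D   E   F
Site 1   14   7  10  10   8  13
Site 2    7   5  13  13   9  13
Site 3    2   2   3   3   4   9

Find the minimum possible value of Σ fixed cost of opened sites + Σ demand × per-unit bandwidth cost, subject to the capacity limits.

523

Open {Site 1, Site 2, Site 3}; cheapest assignment that respects the capacities:
  Site 1 (cap 17, load 14): C, E — cost 10×10 + 4×8 = 132
  Site 2 (cap 15, load 9): B — cost 9×5 = 45
  Site 3 (cap 16, load 16): A, D, F — cost 4×2 + 9×3 + 3×9 = 62
  Shipping 239, fixed 284 → total 523.
  Any other capacity-feasible assignment to {Site 1, Site 2, Site 3} ships for at least 239.
Total demand is 39 and no other set of sites has combined capacity ≥ 39, so {Site 1, Site 2, Site 3} is the only feasible choice of open sites. Minimum: 523.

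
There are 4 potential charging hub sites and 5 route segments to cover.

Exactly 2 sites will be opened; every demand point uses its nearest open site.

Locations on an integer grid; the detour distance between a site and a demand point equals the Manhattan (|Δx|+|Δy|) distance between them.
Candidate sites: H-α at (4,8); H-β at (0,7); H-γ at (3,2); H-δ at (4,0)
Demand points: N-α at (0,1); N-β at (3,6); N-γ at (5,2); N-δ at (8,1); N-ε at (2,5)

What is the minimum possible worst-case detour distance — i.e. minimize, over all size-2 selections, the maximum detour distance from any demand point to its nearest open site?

Open {H-α, H-δ}.
  Farthest demand point is N-α at detour distance 5 (to H-δ); all others are ≤ 5.
With {H-β, H-δ} the worst case is 5.
With {H-γ, H-δ} the worst case is 5.
No size-2 selection achieves below 5.

5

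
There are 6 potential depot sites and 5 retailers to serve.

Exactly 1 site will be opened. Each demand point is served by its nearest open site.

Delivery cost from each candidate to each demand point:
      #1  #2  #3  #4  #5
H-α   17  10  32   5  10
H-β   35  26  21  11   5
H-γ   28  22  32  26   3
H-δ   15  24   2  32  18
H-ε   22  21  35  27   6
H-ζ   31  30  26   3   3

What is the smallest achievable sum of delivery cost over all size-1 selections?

74

Open {H-α}.
  #1→H-α 17, #2→H-α 10, #3→H-α 32, #4→H-α 5, #5→H-α 10  ⇒ total 74.
Compare {H-δ}: total 91.
Compare {H-ζ}: total 93.
No size-1 selection does better; minimum is 74.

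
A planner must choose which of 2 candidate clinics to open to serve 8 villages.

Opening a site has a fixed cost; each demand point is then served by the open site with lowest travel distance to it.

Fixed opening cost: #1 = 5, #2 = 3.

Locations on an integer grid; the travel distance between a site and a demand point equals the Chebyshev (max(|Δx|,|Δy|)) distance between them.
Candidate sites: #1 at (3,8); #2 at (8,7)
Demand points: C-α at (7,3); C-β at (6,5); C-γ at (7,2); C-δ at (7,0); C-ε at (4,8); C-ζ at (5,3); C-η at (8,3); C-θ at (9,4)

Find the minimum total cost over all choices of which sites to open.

36

Open {#2}: assign each demand point to its cheapest open site.
  C-α→#2 4, C-β→#2 2, C-γ→#2 5, C-δ→#2 7, C-ε→#2 4, C-ζ→#2 4, C-η→#2 4, C-θ→#2 3
  travel distance 33, fixed 3 → total 36.
Compare {#1, #2}: travel distance 30 + fixed 8 = 38.
Compare {#1}: travel distance 39 + fixed 5 = 44.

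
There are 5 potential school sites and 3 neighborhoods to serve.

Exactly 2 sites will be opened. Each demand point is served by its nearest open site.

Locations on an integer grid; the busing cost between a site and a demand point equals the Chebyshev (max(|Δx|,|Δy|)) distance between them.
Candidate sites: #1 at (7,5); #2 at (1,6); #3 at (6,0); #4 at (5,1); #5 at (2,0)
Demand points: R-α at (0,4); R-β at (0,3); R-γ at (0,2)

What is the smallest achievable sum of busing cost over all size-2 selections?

Open {#2, #5}.
  R-α→#2 2, R-β→#2 3, R-γ→#5 2  ⇒ total 7.
Compare {#1, #2}: total 9.
Compare {#1, #5}: total 9.
No size-2 selection does better; minimum is 7.

7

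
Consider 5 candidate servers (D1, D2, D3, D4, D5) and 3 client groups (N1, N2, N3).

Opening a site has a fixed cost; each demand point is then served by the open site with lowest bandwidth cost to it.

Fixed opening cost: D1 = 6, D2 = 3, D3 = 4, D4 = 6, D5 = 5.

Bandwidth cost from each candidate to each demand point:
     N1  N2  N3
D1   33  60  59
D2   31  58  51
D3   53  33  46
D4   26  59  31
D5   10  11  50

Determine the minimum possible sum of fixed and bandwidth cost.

Open {D4, D5}: assign each demand point to its cheapest open site.
  N1→D5 10, N2→D5 11, N3→D4 31
  bandwidth cost 52, fixed 11 → total 63.
Compare {D2, D4, D5}: bandwidth cost 52 + fixed 14 = 66.
Compare {D3, D4, D5}: bandwidth cost 52 + fixed 15 = 67.
Compare {D1, D4, D5}: bandwidth cost 52 + fixed 17 = 69.
All other subsets cost ≥ 66. Minimum total cost: 63.

63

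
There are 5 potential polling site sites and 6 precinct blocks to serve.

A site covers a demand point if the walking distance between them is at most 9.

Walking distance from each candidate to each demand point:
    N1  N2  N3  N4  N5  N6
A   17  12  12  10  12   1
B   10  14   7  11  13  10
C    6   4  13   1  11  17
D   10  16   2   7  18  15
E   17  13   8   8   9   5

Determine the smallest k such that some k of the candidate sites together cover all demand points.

2

Coverage sets (demand points within 9 of each site):
  A: {N6}
  B: {N3}
  C: {N1, N2, N4}
  D: {N3, N4}
  E: {N3, N4, N5, N6}
No single site covers all 6 demand points.
But {C, E} covers everything, so the minimum is 2.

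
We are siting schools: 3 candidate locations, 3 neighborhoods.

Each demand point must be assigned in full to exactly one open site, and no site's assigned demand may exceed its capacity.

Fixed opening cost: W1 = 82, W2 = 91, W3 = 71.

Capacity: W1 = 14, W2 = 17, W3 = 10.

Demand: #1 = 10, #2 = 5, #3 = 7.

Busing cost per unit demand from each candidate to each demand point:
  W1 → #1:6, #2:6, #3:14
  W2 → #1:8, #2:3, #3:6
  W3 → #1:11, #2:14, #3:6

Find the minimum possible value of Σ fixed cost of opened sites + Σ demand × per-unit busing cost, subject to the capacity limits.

290

Open {W1, W2}; cheapest assignment that respects the capacities:
  W1 (cap 14, load 10): #1 — cost 10×6 = 60
  W2 (cap 17, load 12): #2, #3 — cost 5×3 + 7×6 = 57
  Shipping 117, fixed 173 → total 290.
  Any other capacity-feasible assignment to {W1, W2} ships for at least 117.
Compare {W2, W3}: its best feasible assignment gives total 299.
Compare {W1, W2, W3}: its best feasible assignment gives total 361.
Every other set of open sites that can feasibly serve all demand totals ≥ 299 even under its best assignment. Minimum: 290.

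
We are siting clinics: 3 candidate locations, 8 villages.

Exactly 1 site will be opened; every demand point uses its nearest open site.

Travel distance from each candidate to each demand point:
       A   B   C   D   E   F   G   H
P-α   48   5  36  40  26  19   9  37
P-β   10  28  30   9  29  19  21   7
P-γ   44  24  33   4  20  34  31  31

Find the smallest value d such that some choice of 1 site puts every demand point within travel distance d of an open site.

30

Open {P-β}.
  Farthest demand point is C at travel distance 30 (to P-β); all others are ≤ 30.
With {P-γ} the worst case is 44.
With {P-α} the worst case is 48.
No size-1 selection achieves below 30.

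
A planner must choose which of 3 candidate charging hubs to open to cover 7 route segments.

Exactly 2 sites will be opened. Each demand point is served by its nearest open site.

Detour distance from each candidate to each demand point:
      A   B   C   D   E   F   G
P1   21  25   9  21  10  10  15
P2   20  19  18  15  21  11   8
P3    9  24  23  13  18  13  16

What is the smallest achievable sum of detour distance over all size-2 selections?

Open {P1, P3}.
  A→P3 9, B→P3 24, C→P1 9, D→P3 13, E→P1 10, F→P1 10, G→P1 15  ⇒ total 90.
Compare {P1, P2}: total 91.
Compare {P2, P3}: total 96.

90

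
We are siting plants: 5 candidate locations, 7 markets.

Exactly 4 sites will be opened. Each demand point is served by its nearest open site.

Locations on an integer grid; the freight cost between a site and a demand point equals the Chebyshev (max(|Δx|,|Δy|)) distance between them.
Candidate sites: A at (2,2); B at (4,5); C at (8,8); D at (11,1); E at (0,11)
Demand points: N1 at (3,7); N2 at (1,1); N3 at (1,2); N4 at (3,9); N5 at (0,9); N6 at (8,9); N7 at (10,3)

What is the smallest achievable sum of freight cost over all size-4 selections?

Open {A, C, D, E}.
  N1→E 4, N2→A 1, N3→A 1, N4→E 3, N5→E 2, N6→C 1, N7→D 2  ⇒ total 14.
Compare {A, B, C, D}: total 15.
Compare {A, B, C, E}: total 15.
No size-4 selection does better; minimum is 14.

14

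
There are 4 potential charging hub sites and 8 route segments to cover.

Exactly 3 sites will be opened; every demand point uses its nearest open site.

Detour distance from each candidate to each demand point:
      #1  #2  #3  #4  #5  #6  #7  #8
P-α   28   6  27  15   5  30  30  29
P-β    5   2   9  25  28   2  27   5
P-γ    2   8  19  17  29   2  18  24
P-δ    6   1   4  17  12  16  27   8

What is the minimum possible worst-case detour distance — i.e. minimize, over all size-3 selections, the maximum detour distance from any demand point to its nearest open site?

Open {P-α, P-β, P-γ}.
  Farthest demand point is #7 at detour distance 18 (to P-γ); all others are ≤ 18.
With {P-α, P-γ, P-δ} the worst case is 18.
With {P-β, P-γ, P-δ} the worst case is 18.
No size-3 selection achieves below 18.

18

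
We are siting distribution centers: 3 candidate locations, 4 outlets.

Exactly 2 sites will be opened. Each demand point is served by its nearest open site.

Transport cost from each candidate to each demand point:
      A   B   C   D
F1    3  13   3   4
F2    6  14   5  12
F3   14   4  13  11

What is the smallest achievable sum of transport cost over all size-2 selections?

Open {F1, F3}.
  A→F1 3, B→F3 4, C→F1 3, D→F1 4  ⇒ total 14.
Compare {F1, F2}: total 23.
Compare {F2, F3}: total 26.

14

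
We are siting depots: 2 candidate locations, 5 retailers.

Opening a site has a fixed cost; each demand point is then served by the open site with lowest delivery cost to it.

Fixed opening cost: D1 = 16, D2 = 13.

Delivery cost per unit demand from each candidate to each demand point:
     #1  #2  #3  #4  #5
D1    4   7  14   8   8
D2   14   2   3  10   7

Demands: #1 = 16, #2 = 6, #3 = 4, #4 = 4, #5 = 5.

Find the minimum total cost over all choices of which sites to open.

Open {D1, D2}: assign each demand point to its cheapest open site.
  #1→D1 16×4=64, #2→D2 6×2=12, #3→D2 4×3=12, #4→D1 4×8=32, #5→D2 5×7=35
  delivery cost 155, fixed 29 → total 184.
Compare {D1}: delivery cost 234 + fixed 16 = 250.
Compare {D2}: delivery cost 323 + fixed 13 = 336.

184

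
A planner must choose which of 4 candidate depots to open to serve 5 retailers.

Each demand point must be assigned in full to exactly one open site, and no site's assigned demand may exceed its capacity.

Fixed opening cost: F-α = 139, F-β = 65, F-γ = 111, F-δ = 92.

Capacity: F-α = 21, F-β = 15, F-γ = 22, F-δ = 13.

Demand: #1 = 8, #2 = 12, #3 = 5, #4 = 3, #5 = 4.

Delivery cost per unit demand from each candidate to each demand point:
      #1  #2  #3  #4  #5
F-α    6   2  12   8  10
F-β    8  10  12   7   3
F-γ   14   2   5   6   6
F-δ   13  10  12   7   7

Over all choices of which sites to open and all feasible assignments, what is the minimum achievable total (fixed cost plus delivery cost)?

Open {F-β, F-γ}; cheapest assignment that respects the capacities:
  F-β (cap 15, load 12): #1, #5 — cost 8×8 + 4×3 = 76
  F-γ (cap 22, load 20): #2, #3, #4 — cost 12×2 + 5×5 + 3×6 = 67
  Shipping 143, fixed 176 → total 319.
  Any other capacity-feasible assignment to {F-β, F-γ} ships for at least 143.
Compare {F-α, F-β}: its best feasible assignment gives total 369.
Compare {F-α, F-γ}: its best feasible assignment gives total 389.
Every other set of open sites that can feasibly serve all demand totals ≥ 369 even under its best assignment. Minimum: 319.

319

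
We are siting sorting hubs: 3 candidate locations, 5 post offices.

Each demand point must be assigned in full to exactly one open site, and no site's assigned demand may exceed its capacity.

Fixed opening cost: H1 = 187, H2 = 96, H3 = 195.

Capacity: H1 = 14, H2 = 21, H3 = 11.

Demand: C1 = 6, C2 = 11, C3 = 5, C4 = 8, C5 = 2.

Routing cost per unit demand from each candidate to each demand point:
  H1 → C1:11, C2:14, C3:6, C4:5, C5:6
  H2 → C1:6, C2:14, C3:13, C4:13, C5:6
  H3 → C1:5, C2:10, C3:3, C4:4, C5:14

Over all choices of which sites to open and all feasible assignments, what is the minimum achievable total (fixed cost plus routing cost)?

555

Open {H1, H2}; cheapest assignment that respects the capacities:
  H1 (cap 14, load 13): C3, C4 — cost 5×6 + 8×5 = 70
  H2 (cap 21, load 19): C1, C2, C5 — cost 6×6 + 11×14 + 2×6 = 202
  Shipping 272, fixed 283 → total 555.
  Any other capacity-feasible assignment to {H1, H2} ships for at least 272.
Compare {H2, H3}: its best feasible assignment gives total 606.
Compare {H1, H2, H3}: its best feasible assignment gives total 706.
Every other set of open sites that can feasibly serve all demand totals ≥ 606 even under its best assignment. Minimum: 555.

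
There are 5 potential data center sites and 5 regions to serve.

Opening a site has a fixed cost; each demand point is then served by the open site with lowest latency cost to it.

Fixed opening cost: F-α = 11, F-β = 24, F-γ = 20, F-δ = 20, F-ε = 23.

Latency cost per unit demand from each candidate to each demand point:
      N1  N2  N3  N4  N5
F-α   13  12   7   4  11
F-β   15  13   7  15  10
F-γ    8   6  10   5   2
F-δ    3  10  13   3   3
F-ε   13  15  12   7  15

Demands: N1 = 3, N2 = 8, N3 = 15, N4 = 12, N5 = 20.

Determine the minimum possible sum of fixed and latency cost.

289

Open {F-α, F-γ, F-δ}: assign each demand point to its cheapest open site.
  N1→F-δ 3×3=9, N2→F-γ 8×6=48, N3→F-α 15×7=105, N4→F-δ 12×3=36, N5→F-γ 20×2=40
  latency cost 238, fixed 51 → total 289.
Compare {F-α, F-γ}: latency cost 265 + fixed 31 = 296.
Compare {F-β, F-γ, F-δ}: latency cost 238 + fixed 64 = 302.
Compare {F-α, F-γ, F-δ, F-ε}: latency cost 238 + fixed 74 = 312.
All other subsets cost ≥ 296. Minimum total cost: 289.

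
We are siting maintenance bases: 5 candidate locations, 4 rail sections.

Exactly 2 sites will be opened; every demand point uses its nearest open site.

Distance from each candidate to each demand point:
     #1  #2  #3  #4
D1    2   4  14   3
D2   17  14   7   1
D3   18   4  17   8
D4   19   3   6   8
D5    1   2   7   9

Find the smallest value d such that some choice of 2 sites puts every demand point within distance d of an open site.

6

Open {D1, D4}.
  Farthest demand point is #3 at distance 6 (to D4); all others are ≤ 6.
With {D1, D2} the worst case is 7.
With {D1, D5} the worst case is 7.
No size-2 selection achieves below 6.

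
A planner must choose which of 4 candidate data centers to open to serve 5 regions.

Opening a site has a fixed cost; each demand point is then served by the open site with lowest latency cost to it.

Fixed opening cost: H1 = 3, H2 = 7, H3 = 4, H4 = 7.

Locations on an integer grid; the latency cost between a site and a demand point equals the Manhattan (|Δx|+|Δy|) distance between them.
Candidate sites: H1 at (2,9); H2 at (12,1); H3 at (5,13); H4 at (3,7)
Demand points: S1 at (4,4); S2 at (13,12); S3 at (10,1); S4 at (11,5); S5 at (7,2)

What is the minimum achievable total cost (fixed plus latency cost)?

42

Open {H1, H2}: assign each demand point to its cheapest open site.
  S1→H1 7, S2→H2 12, S3→H2 2, S4→H2 5, S5→H2 6
  latency cost 32, fixed 10 → total 42.
Compare {H2}: latency cost 36 + fixed 7 = 43.
Compare {H2, H3}: latency cost 32 + fixed 11 = 43.
Compare {H2, H4}: latency cost 29 + fixed 14 = 43.
All other subsets cost ≥ 43. Minimum total cost: 42.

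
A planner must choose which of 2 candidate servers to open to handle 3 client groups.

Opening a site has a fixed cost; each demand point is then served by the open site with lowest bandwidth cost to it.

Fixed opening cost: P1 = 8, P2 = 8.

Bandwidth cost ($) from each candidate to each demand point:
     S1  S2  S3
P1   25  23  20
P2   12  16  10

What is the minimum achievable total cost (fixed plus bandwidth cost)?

Open {P2}: assign each demand point to its cheapest open site.
  S1→P2 12, S2→P2 16, S3→P2 10
  bandwidth cost 38, fixed 8 → total 46.
Compare {P1, P2}: bandwidth cost 38 + fixed 16 = 54.
Compare {P1}: bandwidth cost 68 + fixed 8 = 76.

46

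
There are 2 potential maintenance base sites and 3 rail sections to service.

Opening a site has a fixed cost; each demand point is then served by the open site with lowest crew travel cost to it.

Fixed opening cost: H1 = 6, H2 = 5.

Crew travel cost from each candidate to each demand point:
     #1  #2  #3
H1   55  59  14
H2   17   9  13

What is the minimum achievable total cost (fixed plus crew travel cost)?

Open {H2}: assign each demand point to its cheapest open site.
  #1→H2 17, #2→H2 9, #3→H2 13
  crew travel cost 39, fixed 5 → total 44.
Compare {H1, H2}: crew travel cost 39 + fixed 11 = 50.
Compare {H1}: crew travel cost 128 + fixed 6 = 134.

44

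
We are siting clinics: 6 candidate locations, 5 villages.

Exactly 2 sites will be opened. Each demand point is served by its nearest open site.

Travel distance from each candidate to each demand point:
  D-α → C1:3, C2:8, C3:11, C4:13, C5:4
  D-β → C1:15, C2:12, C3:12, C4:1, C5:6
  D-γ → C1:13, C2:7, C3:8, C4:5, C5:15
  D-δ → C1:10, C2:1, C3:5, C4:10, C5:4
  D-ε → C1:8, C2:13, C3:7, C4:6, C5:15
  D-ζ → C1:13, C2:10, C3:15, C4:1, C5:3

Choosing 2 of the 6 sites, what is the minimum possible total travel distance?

Open {D-δ, D-ζ}.
  C1→D-δ 10, C2→D-δ 1, C3→D-δ 5, C4→D-ζ 1, C5→D-ζ 3  ⇒ total 20.
Compare {D-β, D-δ}: total 21.
Compare {D-α, D-δ}: total 23.
No size-2 selection does better; minimum is 20.

20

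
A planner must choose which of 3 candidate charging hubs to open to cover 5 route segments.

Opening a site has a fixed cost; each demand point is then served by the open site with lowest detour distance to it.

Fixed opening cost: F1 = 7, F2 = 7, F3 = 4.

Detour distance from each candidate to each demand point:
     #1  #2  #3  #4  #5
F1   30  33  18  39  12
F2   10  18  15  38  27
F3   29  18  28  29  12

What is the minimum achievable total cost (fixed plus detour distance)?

Open {F2, F3}: assign each demand point to its cheapest open site.
  #1→F2 10, #2→F2 18, #3→F2 15, #4→F3 29, #5→F3 12
  detour distance 84, fixed 11 → total 95.
Compare {F1, F2, F3}: detour distance 84 + fixed 18 = 102.
Compare {F1, F2}: detour distance 93 + fixed 14 = 107.
Compare {F2}: detour distance 108 + fixed 7 = 115.
All other subsets cost ≥ 102. Minimum total cost: 95.

95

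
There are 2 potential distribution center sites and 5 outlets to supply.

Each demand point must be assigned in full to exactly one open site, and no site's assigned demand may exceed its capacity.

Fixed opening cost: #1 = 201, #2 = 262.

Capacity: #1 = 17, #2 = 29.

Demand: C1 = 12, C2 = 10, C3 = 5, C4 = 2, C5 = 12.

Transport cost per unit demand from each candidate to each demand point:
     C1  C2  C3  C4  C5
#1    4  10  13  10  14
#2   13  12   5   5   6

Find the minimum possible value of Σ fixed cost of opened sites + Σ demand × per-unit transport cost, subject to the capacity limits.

Open {#1, #2}; cheapest assignment that respects the capacities:
  #1 (cap 17, load 12): C1 — cost 12×4 = 48
  #2 (cap 29, load 29): C2, C3, C4, C5 — cost 10×12 + 5×5 + 2×5 + 12×6 = 227
  Shipping 275, fixed 463 → total 738.
  Any other capacity-feasible assignment to {#1, #2} ships for at least 275.
Total demand is 41 and no other set of sites has combined capacity ≥ 41, so {#1, #2} is the only feasible choice of open sites. Minimum: 738.

738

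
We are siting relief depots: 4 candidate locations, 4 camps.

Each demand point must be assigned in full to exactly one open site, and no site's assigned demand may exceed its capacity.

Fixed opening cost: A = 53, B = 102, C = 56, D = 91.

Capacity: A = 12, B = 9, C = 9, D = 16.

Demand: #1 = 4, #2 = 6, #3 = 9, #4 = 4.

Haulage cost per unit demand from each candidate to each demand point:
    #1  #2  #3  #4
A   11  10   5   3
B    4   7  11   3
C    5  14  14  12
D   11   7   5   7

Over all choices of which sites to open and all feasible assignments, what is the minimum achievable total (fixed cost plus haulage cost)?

Open {A, D}; cheapest assignment that respects the capacities:
  A (cap 12, load 8): #1, #4 — cost 4×11 + 4×3 = 56
  D (cap 16, load 15): #2, #3 — cost 6×7 + 9×5 = 87
  Shipping 143, fixed 144 → total 287.
  Any other capacity-feasible assignment to {A, D} ships for at least 143.
Compare {C, D}: its best feasible assignment gives total 302.
Compare {B, D}: its best feasible assignment gives total 308.
Every other set of open sites that can feasibly serve all demand totals ≥ 302 even under its best assignment. Minimum: 287.

287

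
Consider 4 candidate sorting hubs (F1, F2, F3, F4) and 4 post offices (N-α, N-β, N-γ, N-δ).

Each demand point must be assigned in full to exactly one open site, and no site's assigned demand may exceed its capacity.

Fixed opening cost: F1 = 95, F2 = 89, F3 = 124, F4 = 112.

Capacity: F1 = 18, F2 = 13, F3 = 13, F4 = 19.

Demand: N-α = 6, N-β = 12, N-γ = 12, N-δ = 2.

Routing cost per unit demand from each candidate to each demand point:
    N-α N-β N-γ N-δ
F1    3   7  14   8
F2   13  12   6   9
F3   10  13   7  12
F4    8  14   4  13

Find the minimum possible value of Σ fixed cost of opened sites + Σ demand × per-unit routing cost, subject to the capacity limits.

Open {F1, F4}; cheapest assignment that respects the capacities:
  F1 (cap 18, load 18): N-α, N-β — cost 6×3 + 12×7 = 102
  F4 (cap 19, load 14): N-γ, N-δ — cost 12×4 + 2×13 = 74
  Shipping 176, fixed 207 → total 383.
  Any other capacity-feasible assignment to {F1, F4} ships for at least 176.
Compare {F1, F2, F4}: its best feasible assignment gives total 464.
Compare {F1, F3, F4}: its best feasible assignment gives total 505.
Every other set of open sites that can feasibly serve all demand totals ≥ 464 even under its best assignment. Minimum: 383.

383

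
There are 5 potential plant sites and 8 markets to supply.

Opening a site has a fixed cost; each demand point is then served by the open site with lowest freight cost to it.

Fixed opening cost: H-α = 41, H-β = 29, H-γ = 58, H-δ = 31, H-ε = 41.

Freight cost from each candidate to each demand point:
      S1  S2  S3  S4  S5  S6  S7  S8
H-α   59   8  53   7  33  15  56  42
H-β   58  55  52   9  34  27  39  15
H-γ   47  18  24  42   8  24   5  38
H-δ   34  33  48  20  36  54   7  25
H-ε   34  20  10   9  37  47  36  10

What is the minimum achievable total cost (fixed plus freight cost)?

Open {H-γ, H-ε}: assign each demand point to its cheapest open site.
  S1→H-ε 34, S2→H-γ 18, S3→H-ε 10, S4→H-ε 9, S5→H-γ 8, S6→H-γ 24, S7→H-γ 5, S8→H-ε 10
  freight cost 118, fixed 99 → total 217.
Compare {H-α, H-ε}: freight cost 153 + fixed 82 = 235.
Compare {H-β, H-γ}: freight cost 150 + fixed 87 = 237.
Compare {H-α, H-γ, H-ε}: freight cost 97 + fixed 140 = 237.
All other subsets cost ≥ 235. Minimum total cost: 217.

217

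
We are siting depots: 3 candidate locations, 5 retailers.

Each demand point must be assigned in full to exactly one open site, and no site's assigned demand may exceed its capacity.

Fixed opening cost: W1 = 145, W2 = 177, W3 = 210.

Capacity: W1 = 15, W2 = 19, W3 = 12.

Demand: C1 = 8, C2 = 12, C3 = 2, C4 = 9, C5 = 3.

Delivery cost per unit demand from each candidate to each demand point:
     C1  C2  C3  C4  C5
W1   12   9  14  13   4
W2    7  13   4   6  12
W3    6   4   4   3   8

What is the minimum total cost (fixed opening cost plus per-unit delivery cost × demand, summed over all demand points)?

560

Open {W1, W2}; cheapest assignment that respects the capacities:
  W1 (cap 15, load 15): C2, C5 — cost 12×9 + 3×4 = 120
  W2 (cap 19, load 19): C1, C3, C4 — cost 8×7 + 2×4 + 9×6 = 118
  Shipping 238, fixed 322 → total 560.
  Any other capacity-feasible assignment to {W1, W2} ships for at least 238.
Compare {W1, W2, W3}: its best feasible assignment gives total 710.
Every other set of open sites that can feasibly serve all demand totals ≥ 710 even under its best assignment. Minimum: 560.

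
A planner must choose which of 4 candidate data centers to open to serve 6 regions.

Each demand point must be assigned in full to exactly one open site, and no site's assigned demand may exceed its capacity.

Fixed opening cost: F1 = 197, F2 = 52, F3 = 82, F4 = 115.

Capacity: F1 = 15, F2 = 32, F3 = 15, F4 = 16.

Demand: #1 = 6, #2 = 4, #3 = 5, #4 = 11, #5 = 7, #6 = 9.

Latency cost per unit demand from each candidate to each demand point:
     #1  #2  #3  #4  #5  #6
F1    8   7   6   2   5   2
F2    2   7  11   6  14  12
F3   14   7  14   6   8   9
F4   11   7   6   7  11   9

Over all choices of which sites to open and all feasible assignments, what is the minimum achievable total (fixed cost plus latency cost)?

Open {F2, F3}; cheapest assignment that respects the capacities:
  F2 (cap 32, load 31): #1, #3, #4, #6 — cost 6×2 + 5×11 + 11×6 + 9×12 = 241
  F3 (cap 15, load 11): #2, #5 — cost 4×7 + 7×8 = 84
  Shipping 325, fixed 134 → total 459.
  Any other capacity-feasible assignment to {F2, F3} ships for at least 325.
Compare {F2, F4}: its best feasible assignment gives total 482.
Compare {F1, F2}: its best feasible assignment gives total 501.
Every other set of open sites that can feasibly serve all demand totals ≥ 482 even under its best assignment. Minimum: 459.

459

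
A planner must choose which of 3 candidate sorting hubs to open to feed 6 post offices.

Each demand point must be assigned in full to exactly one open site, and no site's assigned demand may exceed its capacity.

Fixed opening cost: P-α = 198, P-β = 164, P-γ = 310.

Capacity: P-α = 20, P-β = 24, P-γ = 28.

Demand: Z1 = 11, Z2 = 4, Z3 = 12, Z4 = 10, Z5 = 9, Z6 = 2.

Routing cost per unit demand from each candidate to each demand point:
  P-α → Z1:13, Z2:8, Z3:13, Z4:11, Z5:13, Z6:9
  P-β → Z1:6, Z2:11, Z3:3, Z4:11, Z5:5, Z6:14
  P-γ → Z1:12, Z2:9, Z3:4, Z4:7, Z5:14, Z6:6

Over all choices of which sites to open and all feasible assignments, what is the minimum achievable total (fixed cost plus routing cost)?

Open {P-β, P-γ}; cheapest assignment that respects the capacities:
  P-β (cap 24, load 20): Z1, Z5 — cost 11×6 + 9×5 = 111
  P-γ (cap 28, load 28): Z2, Z3, Z4, Z6 — cost 4×9 + 12×4 + 10×7 + 2×6 = 166
  Shipping 277, fixed 474 → total 751.
  Any other capacity-feasible assignment to {P-β, P-γ} ships for at least 277.
Compare {P-α, P-γ}: its best feasible assignment gives total 934.
Compare {P-α, P-β, P-γ}: its best feasible assignment gives total 945.
Every other set of open sites that can feasibly serve all demand totals ≥ 934 even under its best assignment. Minimum: 751.

751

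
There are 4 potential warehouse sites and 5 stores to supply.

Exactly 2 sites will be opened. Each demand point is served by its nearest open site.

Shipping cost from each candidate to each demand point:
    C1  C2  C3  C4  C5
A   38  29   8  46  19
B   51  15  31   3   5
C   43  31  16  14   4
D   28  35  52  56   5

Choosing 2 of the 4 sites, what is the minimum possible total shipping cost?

69

Open {A, B}.
  C1→A 38, C2→B 15, C3→A 8, C4→B 3, C5→B 5  ⇒ total 69.
Compare {B, C}: total 81.
Compare {B, D}: total 82.
No size-2 selection does better; minimum is 69.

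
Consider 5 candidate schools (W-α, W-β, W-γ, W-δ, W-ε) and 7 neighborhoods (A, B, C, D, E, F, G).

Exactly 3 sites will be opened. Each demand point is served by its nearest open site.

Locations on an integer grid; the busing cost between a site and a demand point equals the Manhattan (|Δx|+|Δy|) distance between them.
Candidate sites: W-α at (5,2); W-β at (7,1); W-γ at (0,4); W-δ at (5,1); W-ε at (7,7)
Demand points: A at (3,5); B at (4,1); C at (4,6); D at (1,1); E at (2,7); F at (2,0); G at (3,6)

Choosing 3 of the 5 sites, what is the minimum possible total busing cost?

Open {W-γ, W-δ, W-ε}.
  A→W-γ 4, B→W-δ 1, C→W-ε 4, D→W-γ 4, E→W-γ 5, F→W-δ 4, G→W-γ 5  ⇒ total 27.
Compare {W-α, W-γ, W-δ}: total 28.
Compare {W-α, W-δ, W-ε}: total 28.
No size-3 selection does better; minimum is 27.

27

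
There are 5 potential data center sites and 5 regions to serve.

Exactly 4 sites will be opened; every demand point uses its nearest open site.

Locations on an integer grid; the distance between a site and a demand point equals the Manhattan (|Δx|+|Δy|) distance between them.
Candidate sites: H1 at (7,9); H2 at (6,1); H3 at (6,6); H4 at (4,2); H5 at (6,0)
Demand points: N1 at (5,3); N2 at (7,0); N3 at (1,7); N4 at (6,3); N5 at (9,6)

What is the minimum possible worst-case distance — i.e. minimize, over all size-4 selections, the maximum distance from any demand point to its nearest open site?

6

Open {H1, H2, H3, H4}.
  Farthest demand point is N3 at distance 6 (to H3); all others are ≤ 6.
With {H1, H2, H3, H5} the worst case is 6.
With {H1, H3, H4, H5} the worst case is 6.
No size-4 selection achieves below 6.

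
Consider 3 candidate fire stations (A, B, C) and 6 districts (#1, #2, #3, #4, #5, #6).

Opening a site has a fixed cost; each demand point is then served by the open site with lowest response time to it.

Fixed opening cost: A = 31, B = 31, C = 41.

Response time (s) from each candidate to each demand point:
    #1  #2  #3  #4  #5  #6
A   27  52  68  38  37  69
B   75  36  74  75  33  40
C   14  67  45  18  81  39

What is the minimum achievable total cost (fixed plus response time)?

257

Open {B, C}: assign each demand point to its cheapest open site.
  #1→C 14, #2→B 36, #3→C 45, #4→C 18, #5→B 33, #6→C 39
  response time 185, fixed 72 → total 257.
Compare {A, C}: response time 205 + fixed 72 = 277.
Compare {A, B, C}: response time 185 + fixed 103 = 288.
Compare {A, B}: response time 242 + fixed 62 = 304.
All other subsets cost ≥ 277. Minimum total cost: 257.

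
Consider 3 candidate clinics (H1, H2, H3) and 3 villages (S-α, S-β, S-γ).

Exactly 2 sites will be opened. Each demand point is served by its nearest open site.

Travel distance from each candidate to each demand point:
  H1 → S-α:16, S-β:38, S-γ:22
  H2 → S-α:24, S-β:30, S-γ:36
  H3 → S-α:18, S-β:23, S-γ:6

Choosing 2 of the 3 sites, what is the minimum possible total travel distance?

Open {H1, H3}.
  S-α→H1 16, S-β→H3 23, S-γ→H3 6  ⇒ total 45.
Compare {H2, H3}: total 47.
Compare {H1, H2}: total 68.

45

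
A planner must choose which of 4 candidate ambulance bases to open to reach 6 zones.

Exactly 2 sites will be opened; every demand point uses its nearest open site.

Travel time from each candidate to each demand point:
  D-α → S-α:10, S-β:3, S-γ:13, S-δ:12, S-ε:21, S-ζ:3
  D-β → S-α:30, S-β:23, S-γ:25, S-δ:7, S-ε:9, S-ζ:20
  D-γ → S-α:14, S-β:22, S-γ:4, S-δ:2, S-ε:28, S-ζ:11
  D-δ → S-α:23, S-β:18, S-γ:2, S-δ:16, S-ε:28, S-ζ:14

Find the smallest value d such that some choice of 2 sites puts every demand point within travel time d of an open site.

Open {D-α, D-β}.
  Farthest demand point is S-γ at travel time 13 (to D-α); all others are ≤ 13.
With {D-α, D-γ} the worst case is 21.
With {D-α, D-δ} the worst case is 21.
No size-2 selection achieves below 13.

13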